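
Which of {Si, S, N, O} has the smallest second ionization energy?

Si

IE_2 is the cost of taking one more electron from the +1 cation: Si⁺ still has 3 valence electrons; S⁺ still has 5 valence electrons; N⁺ still has 4 valence electrons; O⁺ still has 5 valence electrons.
All are still removing valence electrons, so compare the +1 ions as you would atoms: IE_2 generally rises across a period (higher Z_eff) and falls down a group (larger shell), subject to the usual subshell exceptions.
Valence configurations: Si⁺ [Ne]3s²3p¹, S⁺ [Ne]3s²3p³, N⁺ [He]2s²2p², O⁺ [He]2s²2p³.
The numbers (kJ/mol): Si 1577, S 2252, N 2856, O 3388.
Overall IE_2 order: Si < S < N < O.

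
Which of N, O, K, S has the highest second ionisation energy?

Consider each +1 ion: N⁺ still has 4 valence electrons; O⁺ still has 5 valence electrons; K⁺ is the bare [Ar] core; S⁺ still has 5 valence electrons.
Usually core removal costs more than valence removal, but here the competition is close: a tightly held n=2 valence electron can cost more to remove than an n=3 core electron, so the actual values have to decide it.
Valence configurations: N⁺ [He]2s²2p², O⁺ [He]2s²2p³, S⁺ [Ne]3s²3p³.
Approximate IE_2 values (kJ/mol): N 2856, O 3388, K 3052, S 2252.
Putting it together, IE_2: S < N < K < O.

O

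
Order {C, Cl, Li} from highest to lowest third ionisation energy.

Li > C > Cl

After 2 electrons have been removed, what remains? C²⁺ still has 2 valence electrons; Cl²⁺ still has 5 valence electrons; Li²⁺ is already 1 electron into the core.
Core electrons are held far more tightly than valence electrons, so Li tops the IE_3 order.
Valence configurations: C²⁺ [He]2s², Cl²⁺ [Ne]3s²3p³.
The numbers (kJ/mol): C 4620, Cl 3822, Li 11815.
Overall IE_3 order: Cl < C < Li.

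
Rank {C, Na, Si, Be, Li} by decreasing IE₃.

Be > Li > Na > C > Si

Consider each +2 ion: C²⁺ still has 2 valence electrons; Na²⁺ is already 1 electron into the core; Si²⁺ still has 2 valence electrons; Be²⁺ is the bare [He] core; Li²⁺ is already 1 electron into the core.
Pulling an electron out of a noble-gas core costs far more than removing a remaining valence electron, so Na, Li and Be sit at the high end of IE_3.
Valence configurations: C²⁺ [He]2s², Si²⁺ [Ne]3s².
Approximate IE_3 values (kJ/mol): C 4620, Na 6910, Si 3232, Be 14849, Li 11815.
Overall IE_3 order: Si < C < Na < Li < Be.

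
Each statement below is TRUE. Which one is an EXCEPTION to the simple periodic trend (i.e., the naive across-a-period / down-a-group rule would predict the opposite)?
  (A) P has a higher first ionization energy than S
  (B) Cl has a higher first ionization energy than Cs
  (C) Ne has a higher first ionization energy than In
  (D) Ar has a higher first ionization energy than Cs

(A)

The general trend: first ionization energy increases across a period and decreases down a group.
(A) P (period 3, group 15) vs S (period 3, group 16): the stated order contradicts the simple trend.
(B) Cl (period 3, group 17) vs Cs (period 6, group 1): the stated order agrees with the simple trend.
(C) Ne (period 2, group 18) vs In (period 5, group 13): the stated order agrees with the simple trend.
(D) Ar (period 3, group 18) vs Cs (period 6, group 1): the stated order agrees with the simple trend.
The exception is (A): S (3p⁴) ionizes more easily than half-filled P (3p³) because the paired 3p electron in S is pushed out by e⁻–e⁻ repulsion.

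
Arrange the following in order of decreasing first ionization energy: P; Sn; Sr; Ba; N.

N is in period 2, group 15; P is in period 3, group 15; Sr is in period 5, group 2; Sn is in period 5, group 14; Ba is in period 6, group 2.
IE₁ increases left→right with effective nuclear charge and decreases top→bottom as the valence shell moves farther out.
Neither a single period nor a single group — weigh both effects.
Sr > Ba: they share group 2; the group trend gives Sr the larger value.
Sn > Sr: both are in period 5; the period trend gives Sn the larger value.
P > Sn: relative to Sn, both the across-period and down-group shifts push P's first ionization energy up.
N > P: N sits above P in group 15, so the down-group effect alone puts N higher.
For reference (kJ/mol): N 1402, P 1012, Sr 550, Sn 709, Ba 503.
So from highest to lowest: N > P > Sn > Sr > Ba.

N > P > Sn > Sr > Ba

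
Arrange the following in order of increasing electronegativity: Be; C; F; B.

Be < B < C < F

Atoms toward the upper right of the periodic table pull bonding electrons most strongly.
All lie in period 2, so electronegativity increases left to right.
So from lowest to highest: Be < B < C < F.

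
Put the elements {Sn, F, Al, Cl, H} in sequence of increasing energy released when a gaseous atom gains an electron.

Al, H, Sn, F, Cl

H is in period 1, group 1; F is in period 2, group 17; Al is in period 3, group 13; Cl is in period 3, group 17; Sn is in period 5, group 14.
Electron affinity generally becomes more exothermic across a period toward the halogens and less exothermic down a group.
These span different periods and groups, so the two trends combine.
H > Al: period and group pull opposite ways; the down-group shift dominates (73 vs 42 kJ/mol).
Sn > H: the two effects oppose for this pair; the across-period effect wins (107 vs 73 kJ/mol).
F > Sn: both effects reinforce here, so F is clearly the higher of the two.
Cl > F: this pair runs against the simple trend — see the exception note.
Note the exception: Cl has a higher electron affinity than F, contrary to the simple trend — F's small 2p subshell makes the incoming electron feel strong e⁻–e⁻ repulsion, so Cl actually releases more energy on gaining an electron.
Approximate values (kJ/mol): H 73, F 328, Al 42, Cl 349, Sn 107.
So from lowest to highest: Al < H < Sn < F < Cl.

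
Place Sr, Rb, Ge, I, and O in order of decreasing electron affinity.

I > O > Ge > Rb > Sr

O is in period 2, group 16; Ge is in period 4, group 14; Rb is in period 5, group 1; Sr is in period 5, group 2; I is in period 5, group 17.
Electron affinity generally becomes more exothermic across a period toward the halogens and less exothermic down a group.
Neither a single period nor a single group — weigh both effects.
Rb > Sr: this pair runs against the simple trend — see the exception note.
Ge > Rb: relative to Rb, both the across-period and down-group shifts push Ge's electron affinity up.
O > Ge: both effects reinforce here, so O is clearly the higher of the two.
I > O: period and group pull opposite ways; the across-period shift dominates (295 vs 141 kJ/mol).
Note the exception: Rb has a higher electron affinity than Sr, contrary to the simple trend — adding an electron to Sr (ns²) has to open a new, higher-energy np subshell, which is unfavourable.
Tabulated electron affinity (kJ/mol): O 141, Ge 119, Rb 47, Sr 5, I 295.
So from highest to lowest: I > O > Ge > Rb > Sr.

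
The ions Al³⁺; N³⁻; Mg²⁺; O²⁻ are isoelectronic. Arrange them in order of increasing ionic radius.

All of these have 10 electrons, so size is governed by nuclear charge alone: the more protons, the stronger the pull on the same electron cloud, and the smaller the ion.
Nuclear charges: Al³⁺ (Z=13), Mg²⁺ (Z=12), O²⁻ (Z=8), N³⁻ (Z=7).
Smallest to largest: Al³⁺ < Mg²⁺ < O²⁻ < N³⁻.

Al³⁺, Mg²⁺, O²⁻, N³⁻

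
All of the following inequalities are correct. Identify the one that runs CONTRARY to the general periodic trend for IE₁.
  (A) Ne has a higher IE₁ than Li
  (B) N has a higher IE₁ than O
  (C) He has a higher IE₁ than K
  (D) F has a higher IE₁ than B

(B)

The general trend: IE₁ increases across a period and decreases down a group.
(A) Ne (period 2, group 18) vs Li (period 2, group 1): the stated order agrees with the simple trend.
(B) N (period 2, group 15) vs O (period 2, group 16): the stated order contradicts the simple trend.
(C) He (period 1, group 18) vs K (period 4, group 1): the stated order agrees with the simple trend.
(D) F (period 2, group 17) vs B (period 2, group 13): the stated order agrees with the simple trend.
The exception is (B): pairing an electron in O's 2p⁴ costs repulsion energy, so O ionizes more easily than half-filled N (2p³).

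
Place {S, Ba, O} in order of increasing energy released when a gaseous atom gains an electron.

Ba, O, S

O is in period 2, group 16; S is in period 3, group 16; Ba is in period 6, group 2.
Adding an electron releases more energy for atoms nearer the top right (short of the noble gases).
Neither a single period nor a single group — weigh both effects.
O > Ba: relative to Ba, both the across-period and down-group shifts push O's electron affinity up.
S > O: this pair runs against the simple trend — see the exception note.
Note the exception: S has a higher electron affinity than O, contrary to the simple trend — the compact 2p subshell of O repels the added electron more than S's larger 3p does.
Approximate values (kJ/mol): O 141, S 200, Ba 14.
So from lowest to highest: Ba < O < S.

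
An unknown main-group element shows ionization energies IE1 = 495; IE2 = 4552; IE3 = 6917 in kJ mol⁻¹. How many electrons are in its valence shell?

Look for the largest jump between consecutive ionization energies: IE2/IE1 ≈ 9.2, far larger than any earlier ratio.
That jump marks the point where a core electron is being removed. So the atom has 1 valence electron.

1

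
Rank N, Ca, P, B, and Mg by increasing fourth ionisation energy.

IE_4 is the cost of taking one more electron from the +3 cation: N³⁺ still has 2 valence electrons; Ca³⁺ is already 1 electron into the core; P³⁺ still has 2 valence electrons; B³⁺ is the bare [He] core; Mg³⁺ is already 1 electron into the core.
Usually core removal costs more than valence removal, but here the competition is close: a tightly held n=2 valence electron can cost more to remove than an n=3 core electron, so the actual values have to decide it.
Valence configurations: N³⁺ [He]2s², P³⁺ [Ne]3s².
The numbers (kJ/mol): N 7475, Ca 6491, P 4964, B 25026, Mg 10543.
Putting it together, IE_4: P < Ca < N < Mg < B.

P, Ca, N, Mg, B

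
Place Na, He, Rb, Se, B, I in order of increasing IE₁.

Rb < Na < B < Se < I < He

He is in period 1, group 18; B is in period 2, group 13; Na is in period 3, group 1; Se is in period 4, group 16; Rb is in period 5, group 1; I is in period 5, group 17.
IE₁ increases left→right with effective nuclear charge and decreases top→bottom as the valence shell moves farther out.
Here both period and group differ, so the two effects have to be weighed against each other.
Na > Rb: Na sits above Rb in group 1, so the down-group effect alone puts Na higher.
B > Na: both effects reinforce here, so B is clearly the higher of the two.
Se > B: the two effects oppose for this pair; the across-period effect wins (941 vs 801 kJ/mol).
I > Se: the two effects oppose for this pair; the across-period effect wins (1008 vs 941 kJ/mol).
He > I: relative to I, both the across-period and down-group shifts push He's first ionization energy up.
Approximate values (kJ/mol): He 2372, B 801, Na 496, Se 941, Rb 403, I 1008.
So from lowest to highest: Rb < Na < B < Se < I < He.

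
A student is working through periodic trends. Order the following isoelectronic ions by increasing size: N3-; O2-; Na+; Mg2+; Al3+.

All of these have 10 electrons, so size is governed by nuclear charge alone: the more protons, the stronger the pull on the same electron cloud, and the smaller the ion.
Nuclear charges: Al3+ (Z=13), Mg2+ (Z=12), Na+ (Z=11), O2- (Z=8), N3- (Z=7).
Smallest to largest: Al3+ < Mg2+ < Na+ < O2- < N3-.

Al3+ < Mg2+ < Na+ < O2- < N3-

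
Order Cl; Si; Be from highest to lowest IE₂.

IE_2 is the cost of taking one more electron from the +1 cation: Cl⁺ still has 6 valence electrons; Si⁺ still has 3 valence electrons; Be⁺ still has 1 valence electron.
All are still removing valence electrons, so compare the +1 ions as you would atoms: IE_2 generally rises across a period (higher Z_eff) and falls down a group (larger shell), subject to the usual subshell exceptions.
Valence configurations: Cl⁺ [Ne]3s²3p⁴, Si⁺ [Ne]3s²3p¹, Be⁺ [He]2s¹.
Approximate IE_2 values (kJ/mol): Cl 2298, Si 1577, Be 1757.
Hence IE_2: Si < Be < Cl.

Cl > Be > Si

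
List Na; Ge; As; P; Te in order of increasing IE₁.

Na < Ge < Te < As < P

Na is in period 3, group 1; P is in period 3, group 15; Ge is in period 4, group 14; As is in period 4, group 15; Te is in period 5, group 16.
IE₁ increases left→right with effective nuclear charge and decreases top→bottom as the valence shell moves farther out.
Here both period and group differ, so the two effects have to be weighed against each other.
Ge > Na: period and group pull opposite ways; the across-period shift dominates (762 vs 496 kJ/mol).
Te > Ge: the two effects oppose for this pair; the across-period effect wins (869 vs 762 kJ/mol).
As > Te: the two effects oppose for this pair; the down-group effect wins (947 vs 869 kJ/mol).
P > As: P sits above As in group 15, so the down-group effect alone puts P higher.
Tabulated first ionization energy (kJ/mol): Na 496, P 1012, Ge 762, As 947, Te 869.
So from lowest to highest: Na < Ge < Te < As < P.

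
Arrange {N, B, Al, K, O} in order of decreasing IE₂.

O, K, N, B, Al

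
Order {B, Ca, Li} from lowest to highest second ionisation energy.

Ca < B < Li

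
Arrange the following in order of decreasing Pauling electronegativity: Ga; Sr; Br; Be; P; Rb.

Br > P > Ga > Be > Sr > Rb

Smaller atoms with higher effective nuclear charge are more electronegative.
These span different periods and groups, so the two trends combine.
Sr > Rb: both are in period 5; the period trend gives Sr the larger value.
Be > Sr: Be sits above Sr in group 2, so the down-group effect alone puts Be higher.
Ga > Be: the two effects oppose for this pair; the across-period effect wins (1.81 vs 1.57).
P > Ga: relative to Ga, both the across-period and down-group shifts push P's electronegativity up.
Br > P: period and group pull opposite ways; the across-period shift dominates (2.96 vs 2.19).
For reference (Pauling): Be 1.57, P 2.19, Ga 1.81, Br 2.96, Rb 0.82, Sr 0.95.
So from highest to lowest: Br > P > Ga > Be > Sr > Rb.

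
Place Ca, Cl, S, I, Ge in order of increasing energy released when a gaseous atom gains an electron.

Ca < Ge < S < I < Cl

Atoms with high Z_eff and room in the valence shell (especially the halogens) have the most exothermic electron affinities.
These span different periods and groups, so the two trends combine.
Ge > Ca: both are in period 4; the period trend gives Ge the larger value.
S > Ge: relative to Ge, both the across-period and down-group shifts push S's electron affinity up.
I > S: the two effects oppose for this pair; the across-period effect wins (295 vs 200 kJ/mol).
Cl > I: Cl sits above I in group 17, so the down-group effect alone puts Cl higher.
Approximate values (kJ/mol): S 200, Cl 349, Ca 2, Ge 119, I 295.
So from lowest to highest: Ca < Ge < S < I < Cl.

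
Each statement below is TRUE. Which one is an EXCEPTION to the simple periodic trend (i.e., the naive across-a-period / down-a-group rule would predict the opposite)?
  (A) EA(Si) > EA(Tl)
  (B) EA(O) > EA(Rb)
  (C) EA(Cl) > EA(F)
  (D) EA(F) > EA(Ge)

The general trend: electron affinity increases across a period and decreases down a group.
(A) Si (period 3, group 14) vs Tl (period 6, group 13): the stated order agrees with the simple trend.
(B) O (period 2, group 16) vs Rb (period 5, group 1): the stated order agrees with the simple trend.
(C) Cl (period 3, group 17) vs F (period 2, group 17): the stated order contradicts the simple trend.
(D) F (period 2, group 17) vs Ge (period 4, group 14): the stated order agrees with the simple trend.
The exception is (C): F's small 2p subshell makes the incoming electron feel strong e⁻–e⁻ repulsion, so Cl actually releases more energy on gaining an electron.

(C)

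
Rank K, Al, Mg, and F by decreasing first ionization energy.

IE₁ increases left→right with effective nuclear charge and decreases top→bottom as the valence shell moves farther out.
These span different periods and groups, so the two trends combine.
Al > K: both effects reinforce here, so Al is clearly the higher of the two.
Mg > Al: this pair runs against the simple trend — see the exception note.
F > Mg: relative to Mg, both the across-period and down-group shifts push F's first ionization energy up.
Note the exception: Mg has a higher first ionization energy than Al, contrary to the simple trend — Al's single 3p electron is easier to remove than one from Mg's filled 3s².
Approximate values (kJ/mol): F 1681, Mg 738, Al 578, K 419.
So from highest to lowest: F > Mg > Al > K.

F > Mg > Al > K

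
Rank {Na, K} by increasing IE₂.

Consider each +1 ion: Na⁺ is the bare [Ne] core; K⁺ is the bare [Ar] core.
All of these are removing an electron from a noble-gas core or deeper; the smaller core (lower principal quantum number) is held far more tightly, and within a period the higher nuclear charge binds the same core more tightly.
Approximate IE_2 values (kJ/mol): Na 4562, K 3052.
Putting it together, IE_2: K < Na.

K < Na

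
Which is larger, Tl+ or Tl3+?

Tl+

Both ions have Z = 81 protons, but Tl3+ has lost more electrons, so its remaining electrons feel a larger effective nuclear charge per electron and are pulled in more tightly.
Higher positive charge → smaller ion, so Tl+ > Tl3+.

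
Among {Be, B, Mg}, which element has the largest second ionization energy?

B

Consider each +1 ion: Be⁺ still has 1 valence electron; B⁺ still has 2 valence electrons; Mg⁺ still has 1 valence electron.
All are still removing valence electrons, so compare the +1 ions as you would atoms: IE_2 generally rises across a period (higher Z_eff) and falls down a group (larger shell), subject to the usual subshell exceptions.
Valence configurations: Be⁺ [He]2s¹, B⁺ [He]2s², Mg⁺ [Ne]3s¹.
Approximate IE_2 values (kJ/mol): Be 1757, B 2427, Mg 1451.
So the second ionization energies run Mg < Be < B.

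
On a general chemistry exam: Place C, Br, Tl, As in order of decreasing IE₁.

Br, C, As, Tl

IE₁ increases left→right with effective nuclear charge and decreases top→bottom as the valence shell moves farther out.
These span different periods and groups, so the two trends combine.
As > Tl: both effects reinforce here, so As is clearly the higher of the two.
C > As: period and group pull opposite ways; the down-group shift dominates (1086 vs 947 kJ/mol).
Br > C: period and group pull opposite ways; the across-period shift dominates (1140 vs 1086 kJ/mol).
Approximate values (kJ/mol): C 1086, As 947, Br 1140, Tl 589.
So from highest to lowest: Br > C > As > Tl.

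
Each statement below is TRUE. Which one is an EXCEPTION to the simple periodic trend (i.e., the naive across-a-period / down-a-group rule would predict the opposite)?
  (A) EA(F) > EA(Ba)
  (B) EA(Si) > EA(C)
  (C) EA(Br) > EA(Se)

(B)

The general trend: electron affinity increases across a period and decreases down a group.
(A) F (period 2, group 17) vs Ba (period 6, group 2): the stated order agrees with the simple trend.
(B) Si (period 3, group 14) vs C (period 2, group 14): the stated order contradicts the simple trend.
(C) Br (period 4, group 17) vs Se (period 4, group 16): the stated order agrees with the simple trend.
The exception is (B): Si's larger, more diffuse 3p orbitals accept an added electron slightly more readily than C's compact 2p.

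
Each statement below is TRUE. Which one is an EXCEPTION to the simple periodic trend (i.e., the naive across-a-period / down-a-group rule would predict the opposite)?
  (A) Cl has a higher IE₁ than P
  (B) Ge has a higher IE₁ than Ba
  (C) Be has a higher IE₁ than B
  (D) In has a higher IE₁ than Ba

The general trend: IE₁ increases across a period and decreases down a group.
(A) Cl (period 3, group 17) vs P (period 3, group 15): the stated order agrees with the simple trend.
(B) Ge (period 4, group 14) vs Ba (period 6, group 2): the stated order agrees with the simple trend.
(C) Be (period 2, group 2) vs B (period 2, group 13): the stated order contradicts the simple trend.
(D) In (period 5, group 13) vs Ba (period 6, group 2): the stated order agrees with the simple trend.
The exception is (C): removing B's lone 2p electron is easier than breaking Be's filled 2s².

(C)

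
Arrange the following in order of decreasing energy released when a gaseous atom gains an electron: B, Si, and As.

Si > As > B

B is in period 2, group 13; Si is in period 3, group 14; As is in period 4, group 15.
Electron affinity generally becomes more exothermic across a period toward the halogens and less exothermic down a group.
These sit on a diagonal, where the across-period and down-group effects partly cancel.
As > B: period and group pull opposite ways; the across-period shift dominates (78 vs 27 kJ/mol).
Si > As: period and group pull opposite ways; the down-group shift dominates (134 vs 78 kJ/mol).
For reference (kJ/mol): B 27, Si 134, As 78.
So from highest to lowest: Si > As > B.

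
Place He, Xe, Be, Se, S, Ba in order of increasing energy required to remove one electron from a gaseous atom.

He is in period 1, group 18; Be is in period 2, group 2; S is in period 3, group 16; Se is in period 4, group 16; Xe is in period 5, group 18; Ba is in period 6, group 2.
First ionization energy rises across a period (greater Z_eff holds electrons more tightly) and falls down a group (valence electrons are farther from the nucleus).
Neither a single period nor a single group — weigh both effects.
Be > Ba: Be sits above Ba in group 2, so the down-group effect alone puts Be higher.
Se > Be: the two effects oppose for this pair; the across-period effect wins (941 vs 900 kJ/mol).
S > Se: they share group 16; the group trend gives S the larger value.
Xe > S: period and group pull opposite ways; the across-period shift dominates (1170 vs 1000 kJ/mol).
He > Xe: He sits above Xe in group 18, so the down-group effect alone puts He higher.
Approximate values (kJ/mol): He 2372, Be 900, S 1000, Se 941, Xe 1170, Ba 503.
So from lowest to highest: Ba < Be < Se < S < Xe < He.

Ba < Be < Se < S < Xe < He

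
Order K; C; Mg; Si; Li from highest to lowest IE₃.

The third ionization energy removes an electron from the +2 ion. For each element: K²⁺ is already 1 electron into the core; C²⁺ still has 2 valence electrons; Mg²⁺ is the bare [Ne] core; Si²⁺ still has 2 valence electrons; Li²⁺ is already 1 electron into the core.
Usually core removal costs more than valence removal, but here the competition is close: a tightly held n=2 valence electron can cost more to remove than an n=3 core electron, so the actual values have to decide it.
Valence configurations: C²⁺ [He]2s², Si²⁺ [Ne]3s².
Approximate IE_3 values (kJ/mol): K 4420, C 4620, Mg 7733, Si 3232, Li 11815.
Overall IE_3 order: Si < K < C < Mg < Li.

Li > Mg > C > K > Si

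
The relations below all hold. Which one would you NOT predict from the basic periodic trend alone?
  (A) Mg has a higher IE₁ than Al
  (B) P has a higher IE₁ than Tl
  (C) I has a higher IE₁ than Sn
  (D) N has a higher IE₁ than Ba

The general trend: IE₁ increases across a period and decreases down a group.
(A) Mg (period 3, group 2) vs Al (period 3, group 13): the stated order contradicts the simple trend.
(B) P (period 3, group 15) vs Tl (period 6, group 13): the stated order agrees with the simple trend.
(C) I (period 5, group 17) vs Sn (period 5, group 14): the stated order agrees with the simple trend.
(D) N (period 2, group 15) vs Ba (period 6, group 2): the stated order agrees with the simple trend.
The exception is (A): Al's single 3p electron is easier to remove than one from Mg's filled 3s².

(A)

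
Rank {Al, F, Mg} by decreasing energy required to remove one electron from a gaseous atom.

F is in period 2, group 17; Mg is in period 3, group 2; Al is in period 3, group 13.
First ionization energy rises across a period (greater Z_eff holds electrons more tightly) and falls down a group (valence electrons are farther from the nucleus).
Here both period and group differ, so the two effects have to be weighed against each other.
Mg > Al: this pair runs against the simple trend — see the exception note.
F > Mg: both effects reinforce here, so F is clearly the higher of the two.
Note the exception: Mg has a higher first ionization energy than Al, contrary to the simple trend — Al's single 3p electron is easier to remove than one from Mg's filled 3s².
For reference (kJ/mol): F 1681, Mg 738, Al 578.
So from highest to lowest: F > Mg > Al.

F, Mg, Al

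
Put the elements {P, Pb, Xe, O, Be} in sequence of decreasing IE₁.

Be is in period 2, group 2; O is in period 2, group 16; P is in period 3, group 15; Xe is in period 5, group 18; Pb is in period 6, group 14.
First ionization energy rises across a period (greater Z_eff holds electrons more tightly) and falls down a group (valence electrons are farther from the nucleus).
These span different periods and groups, so the two trends combine.
Be > Pb: the two effects oppose for this pair; the down-group effect wins (900 vs 716 kJ/mol).
P > Be: period and group pull opposite ways; the across-period shift dominates (1012 vs 900 kJ/mol).
Xe > P: period and group pull opposite ways; the across-period shift dominates (1170 vs 1012 kJ/mol).
O > Xe: period and group pull opposite ways; the down-group shift dominates (1314 vs 1170 kJ/mol).
For reference (kJ/mol): Be 900, O 1314, P 1012, Xe 1170, Pb 716.
So from highest to lowest: O > Xe > P > Be > Pb.

O, Xe, P, Be, Pb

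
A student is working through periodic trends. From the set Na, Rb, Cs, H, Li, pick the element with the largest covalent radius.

Cs

Atomic radius shrinks across a period as nuclear charge pulls the same shell inward, and grows down a group as new shells are added.
All are in group 1, so atomic radius increases down the group.
The largest covalent radius among these belongs to Cs.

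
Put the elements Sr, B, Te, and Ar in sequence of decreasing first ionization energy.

B is in period 2, group 13; Ar is in period 3, group 18; Sr is in period 5, group 2; Te is in period 5, group 16.
First ionization energy rises across a period (greater Z_eff holds electrons more tightly) and falls down a group (valence electrons are farther from the nucleus).
Neither a single period nor a single group — weigh both effects.
B > Sr: relative to Sr, both the across-period and down-group shifts push B's first ionization energy up.
Te > B: period and group pull opposite ways; the across-period shift dominates (869 vs 801 kJ/mol).
Ar > Te: relative to Te, both the across-period and down-group shifts push Ar's first ionization energy up.
Tabulated first ionization energy (kJ/mol): B 801, Ar 1521, Sr 550, Te 869.
So from highest to lowest: Ar > Te > B > Sr.

Ar, Te, B, Sr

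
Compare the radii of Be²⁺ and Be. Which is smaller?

Be²⁺

Forming Be²⁺ removes 2 electrons from Be. Fewer electrons for the same nuclear charge means less shielding and a higher Z_eff on the remaining electrons, and for main-group metals the entire outer shell is lost.
A cation is smaller than its parent atom: Be²⁺ < Be.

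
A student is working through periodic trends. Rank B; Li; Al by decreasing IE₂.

IE_2 is the cost of taking one more electron from the +1 cation: B⁺ still has 2 valence electrons; Li⁺ is the bare [He] core; Al⁺ still has 2 valence electrons.
Breaking into a closed-shell core is much more expensive than removing a leftover valence electron — Li has the largest IE_2 here.
Valence configurations: B⁺ [He]2s², Al⁺ [Ne]3s².
The numbers (kJ/mol): B 2427, Li 7298, Al 1817.
Putting it together, IE_2: Al < B < Li.

Li > B > Al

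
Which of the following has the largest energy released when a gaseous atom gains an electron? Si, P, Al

Si

Al is in period 3, group 13; Si is in period 3, group 14; P is in period 3, group 15.
Electron affinity generally becomes more exothermic across a period toward the halogens and less exothermic down a group.
All lie in period 3; the across-period trend (electron affinity increases left to right) applies, with the exception below.
Note the exception: Si has a higher electron affinity than P, contrary to the simple trend — adding an electron to P's half-filled 3p³ is unfavourable, so Si (3p²) has the more exothermic EA.
Tabulated electron affinity (kJ/mol): Al 42, Si 134, P 72.
The largest energy released when a gaseous atom gains an electron among these belongs to Si.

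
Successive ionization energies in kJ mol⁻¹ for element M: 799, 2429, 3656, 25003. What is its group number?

Group 13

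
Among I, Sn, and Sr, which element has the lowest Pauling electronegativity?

Sr

Sr is in period 5, group 2; Sn is in period 5, group 14; I is in period 5, group 17.
Atoms toward the upper right of the periodic table pull bonding electrons most strongly.
All lie in period 5, so electronegativity increases left to right.
The lowest Pauling electronegativity among these belongs to Sr.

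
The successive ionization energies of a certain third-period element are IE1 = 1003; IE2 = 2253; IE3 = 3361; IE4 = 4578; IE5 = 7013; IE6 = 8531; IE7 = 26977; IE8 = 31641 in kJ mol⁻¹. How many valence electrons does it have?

6

Look for the largest jump between consecutive ionization energies: IE7/IE6 ≈ 3.2, far larger than any earlier ratio.
That jump marks the point where a core electron is being removed. So the atom has 6 valence electrons.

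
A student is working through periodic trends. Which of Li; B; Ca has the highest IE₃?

Li

Consider each +2 ion: Li²⁺ is already 1 electron into the core; B²⁺ still has 1 valence electron; Ca²⁺ is the bare [Ar] core.
Pulling an electron out of a noble-gas core costs far more than removing a remaining valence electron, so Ca and Li sit at the high end of IE_3.
Approximate IE_3 values (kJ/mol): Li 11815, B 3660, Ca 4912.
So the third ionization energies run B < Ca < Li.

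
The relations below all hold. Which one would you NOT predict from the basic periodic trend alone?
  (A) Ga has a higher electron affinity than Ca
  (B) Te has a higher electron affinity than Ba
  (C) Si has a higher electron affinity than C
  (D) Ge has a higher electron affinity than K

The general trend: electron affinity increases across a period and decreases down a group.
(A) Ga (period 4, group 13) vs Ca (period 4, group 2): the stated order agrees with the simple trend.
(B) Te (period 5, group 16) vs Ba (period 6, group 2): the stated order agrees with the simple trend.
(C) Si (period 3, group 14) vs C (period 2, group 14): the stated order contradicts the simple trend.
(D) Ge (period 4, group 14) vs K (period 4, group 1): the stated order agrees with the simple trend.
The exception is (C): Si's larger, more diffuse 3p orbitals accept an added electron slightly more readily than C's compact 2p.

(C)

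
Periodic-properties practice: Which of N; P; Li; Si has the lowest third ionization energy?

The third ionization energy removes an electron from the +2 ion. For each element: N²⁺ still has 3 valence electrons; P²⁺ still has 3 valence electrons; Li²⁺ is already 1 electron into the core; Si²⁺ still has 2 valence electrons.
Pulling an electron out of a noble-gas core costs far more than removing a remaining valence electron, so Li sits at the high end of IE_3.
Valence configurations: N²⁺ [He]2s²2p¹, P²⁺ [Ne]3s²3p¹, Si²⁺ [Ne]3s².
P²⁺ loses a lone 3p electron whereas Si²⁺ must break into a filled 3s² pair, so IE_3(Si) > IE_3(P) even though P has the higher nuclear charge.
Tabulated IE_3 (kJ/mol): N 4578, P 2914, Li 11815, Si 3232.
Overall IE_3 order: P < Si < N < Li.

P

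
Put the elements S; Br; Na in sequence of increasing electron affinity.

Na < S < Br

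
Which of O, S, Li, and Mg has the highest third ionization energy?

After 2 electrons have been removed, what remains? O²⁺ still has 4 valence electrons; S²⁺ still has 4 valence electrons; Li²⁺ is already 1 electron into the core; Mg²⁺ is the bare [Ne] core.
Core electrons are held far more tightly than valence electrons, so Mg and Li top the IE_3 order.
Valence configurations: O²⁺ [He]2s²2p², S²⁺ [Ne]3s²3p².
Approximate IE_3 values (kJ/mol): O 5300, S 3357, Li 11815, Mg 7733.
Overall IE_3 order: S < O < Mg < Li.

Li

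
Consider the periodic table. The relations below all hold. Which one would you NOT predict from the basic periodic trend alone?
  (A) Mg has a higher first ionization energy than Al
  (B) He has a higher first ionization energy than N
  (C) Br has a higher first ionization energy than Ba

The general trend: first ionization energy increases across a period and decreases down a group.
(A) Mg (period 3, group 2) vs Al (period 3, group 13): the stated order contradicts the simple trend.
(B) He (period 1, group 18) vs N (period 2, group 15): the stated order agrees with the simple trend.
(C) Br (period 4, group 17) vs Ba (period 6, group 2): the stated order agrees with the simple trend.
The exception is (A): Al's single 3p electron is easier to remove than one from Mg's filled 3s².

(A)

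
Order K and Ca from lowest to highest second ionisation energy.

Consider each +1 ion: K⁺ is the bare [Ar] core; Ca⁺ still has 1 valence electron.
Core electrons are held far more tightly than valence electrons, so K tops the IE_2 order.
Tabulated IE_2 (kJ/mol): K 3052, Ca 1145.
Overall IE_2 order: Ca < K.

Ca, K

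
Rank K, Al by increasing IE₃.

Al, K

IE_3 is the cost of taking one more electron from the +2 cation: K²⁺ is already 1 electron into the core; Al²⁺ still has 1 valence electron.
Core electrons are held far more tightly than valence electrons, so K tops the IE_3 order.
Approximate IE_3 values (kJ/mol): K 4420, Al 2745.
Overall IE_3 order: Al < K.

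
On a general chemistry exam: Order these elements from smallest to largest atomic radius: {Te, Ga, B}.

B is in period 2, group 13; Ga is in period 4, group 13; Te is in period 5, group 16.
Moving right in a period, electrons are added to the same shell under a stronger nuclear pull, so atoms get smaller; moving down, a new shell is opened and atoms get larger.
Here both period and group differ, so the two effects have to be weighed against each other.
Ga > B: Ga sits below B in group 13, so the down-group effect alone puts Ga larger.
Te > Ga: the two effects oppose for this pair; the down-group effect wins (136 vs 124 pm).
For reference (pm): B 85, Ga 124, Te 136.
So from smallest to largest: B < Ga < Te.

B < Ga < Te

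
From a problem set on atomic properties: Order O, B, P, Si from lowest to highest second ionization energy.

Si, P, B, O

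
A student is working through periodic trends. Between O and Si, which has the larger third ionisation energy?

Consider each +2 ion: O²⁺ still has 4 valence electrons; Si²⁺ still has 2 valence electrons.
All are still removing valence electrons, so compare the +2 ions as you would atoms: IE_3 generally rises across a period (higher Z_eff) and falls down a group (larger shell), subject to the usual subshell exceptions.
Valence configurations: O²⁺ [He]2s²2p², Si²⁺ [Ne]3s².
Approximate IE_3 values (kJ/mol): O 5300, Si 3232.
Putting it together, IE_3: Si < O.

O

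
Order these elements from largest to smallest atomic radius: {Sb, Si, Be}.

Be is in period 2, group 2; Si is in period 3, group 14; Sb is in period 5, group 15.
Atomic radius shrinks across a period as nuclear charge pulls the same shell inward, and grows down a group as new shells are added.
Here both period and group differ, so the two effects have to be weighed against each other.
Si > Be: the two effects oppose for this pair; the down-group effect wins (116 vs 102 pm).
Sb > Si: period and group pull opposite ways; the down-group shift dominates (140 vs 116 pm).
For reference (pm): Be 102, Si 116, Sb 140.
So from largest to smallest: Sb > Si > Be.

Sb > Si > Be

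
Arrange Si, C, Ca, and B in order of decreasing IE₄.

B > Ca > C > Si

Consider each +3 ion: Si³⁺ still has 1 valence electron; C³⁺ still has 1 valence electron; Ca³⁺ is already 1 electron into the core; B³⁺ is the bare [He] core.
Breaking into a closed-shell core is much more expensive than removing a leftover valence electron — Ca and B have the largest IE_4 here.
Valence configurations: Si³⁺ [Ne]3s¹, C³⁺ [He]2s¹.
Approximate IE_4 values (kJ/mol): Si 4356, C 6223, Ca 6491, B 25026.
Hence IE_4: Si < C < Ca < B.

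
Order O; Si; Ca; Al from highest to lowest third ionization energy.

O > Ca > Si > Al

Consider each +2 ion: O²⁺ still has 4 valence electrons; Si²⁺ still has 2 valence electrons; Ca²⁺ is the bare [Ar] core; Al²⁺ still has 1 valence electron.
Usually core removal costs more than valence removal, but here the competition is close: a tightly held n=2 valence electron can cost more to remove than an n=3 core electron, so the actual values have to decide it.
Valence configurations: O²⁺ [He]2s²2p², Si²⁺ [Ne]3s², Al²⁺ [Ne]3s¹.
Approximate IE_3 values (kJ/mol): O 5300, Si 3232, Ca 4912, Al 2745.
Putting it together, IE_3: Al < Si < Ca < O.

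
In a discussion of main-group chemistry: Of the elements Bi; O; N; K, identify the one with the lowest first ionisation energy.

K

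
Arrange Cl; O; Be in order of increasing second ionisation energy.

Be < Cl < O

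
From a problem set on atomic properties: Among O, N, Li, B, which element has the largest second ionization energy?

Li

Consider each +1 ion: O⁺ still has 5 valence electrons; N⁺ still has 4 valence electrons; Li⁺ is the bare [He] core; B⁺ still has 2 valence electrons.
Pulling an electron out of a noble-gas core costs far more than removing a remaining valence electron, so Li sits at the high end of IE_2.
Valence configurations: O⁺ [He]2s²2p³, N⁺ [He]2s²2p², B⁺ [He]2s².
The numbers (kJ/mol): O 3388, N 2856, Li 7298, B 2427.
So the second ionization energies run B < N < O < Li.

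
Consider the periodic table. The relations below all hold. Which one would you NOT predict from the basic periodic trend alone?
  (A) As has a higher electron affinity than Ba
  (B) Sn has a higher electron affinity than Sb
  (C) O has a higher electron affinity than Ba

(B)

The general trend: electron affinity increases across a period and decreases down a group.
(A) As (period 4, group 15) vs Ba (period 6, group 2): the stated order agrees with the simple trend.
(B) Sn (period 5, group 14) vs Sb (period 5, group 15): the stated order contradicts the simple trend.
(C) O (period 2, group 16) vs Ba (period 6, group 2): the stated order agrees with the simple trend.
The exception is (B): adding an electron to Sb's half-filled 5p³ is unfavourable, so Sn has the more exothermic EA.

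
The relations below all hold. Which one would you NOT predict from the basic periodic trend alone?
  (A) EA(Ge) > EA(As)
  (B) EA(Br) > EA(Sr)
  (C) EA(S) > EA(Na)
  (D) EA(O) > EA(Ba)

The general trend: electron affinity increases across a period and decreases down a group.
(A) Ge (period 4, group 14) vs As (period 4, group 15): the stated order contradicts the simple trend.
(B) Br (period 4, group 17) vs Sr (period 5, group 2): the stated order agrees with the simple trend.
(C) S (period 3, group 16) vs Na (period 3, group 1): the stated order agrees with the simple trend.
(D) O (period 2, group 16) vs Ba (period 6, group 2): the stated order agrees with the simple trend.
The exception is (A): adding an electron to As's half-filled 4p³ is unfavourable, so Ge (4p²) has the more exothermic EA.

(A)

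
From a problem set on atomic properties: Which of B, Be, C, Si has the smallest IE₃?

The third ionization energy removes an electron from the +2 ion. For each element: B²⁺ still has 1 valence electron; Be²⁺ is the bare [He] core; C²⁺ still has 2 valence electrons; Si²⁺ still has 2 valence electrons.
Breaking into a closed-shell core is much more expensive than removing a leftover valence electron — Be has the largest IE_3 here.
Valence configurations: B²⁺ [He]2s¹, C²⁺ [He]2s², Si²⁺ [Ne]3s².
Approximate IE_3 values (kJ/mol): B 3660, Be 14849, C 4620, Si 3232.
Overall IE_3 order: Si < B < C < Be.

Si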